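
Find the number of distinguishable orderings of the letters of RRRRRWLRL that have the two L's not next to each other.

Total arrangements of RRRRRWLRL: 9!/(6!·2!) = 252.
If the two L's are adjacent, glue them into one block, leaving 8 items to arrange: (8)!/(6!) = 56 ways.
Subtracting, 252 − 56 = 196 arrangements keep the L's apart.

196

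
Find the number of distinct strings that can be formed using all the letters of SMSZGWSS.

1680

SMSZGWSS has 8 letters with S appearing 4 times.
Dividing 8! = 40320 by 4! = 24 for the repeated letters gives 1680.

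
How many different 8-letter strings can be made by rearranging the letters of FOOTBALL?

FOOTBALL has 8 letters with L appearing twice and O appearing twice.
The number of distinct arrangements is 8!/(2!·2!) = 40320/4 = 10080.

10080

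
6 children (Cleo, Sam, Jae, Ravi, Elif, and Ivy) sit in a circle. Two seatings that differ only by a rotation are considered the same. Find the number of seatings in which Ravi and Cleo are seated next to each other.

Treat {Ravi, Cleo} as one unit (2 internal orders) and seat the resulting 5 units around the table: (4)! circular arrangements.
So 2 × (4)! = 2 × 24 = 48.

48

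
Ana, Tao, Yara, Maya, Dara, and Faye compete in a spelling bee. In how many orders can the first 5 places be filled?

There are 6 choices for 1st place, 5 for 2nd, and so on down to 2 for position 5.
That gives 6 × 5 × 4 × 3 × 2 = 720.

720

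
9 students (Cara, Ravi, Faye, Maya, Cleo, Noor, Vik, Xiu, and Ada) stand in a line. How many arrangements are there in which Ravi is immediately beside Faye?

Treat {Ravi, Faye} as a single unit. There are 8 units to order, and the pair itself can be ordered 2 ways.
That gives 2 × 8! = 2 × 40320 = 80640.

80640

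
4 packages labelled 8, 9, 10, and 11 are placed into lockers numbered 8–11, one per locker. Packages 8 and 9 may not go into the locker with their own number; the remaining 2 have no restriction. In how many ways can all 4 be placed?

Let Aᵢ (for i ∈ {8, 9}) be the placements that put package i in its forbidden locker. Any j of these fix j positions, leaving (4−j)! ways to fill the rest, and there are C(2,j) ways to pick which j.
By inclusion–exclusion, the number of valid placements is Σ_{j=0}^{2} (−1)^j C(2,j)·(4−j)!.
Computing: 24 − 12 + 2 = 14.

14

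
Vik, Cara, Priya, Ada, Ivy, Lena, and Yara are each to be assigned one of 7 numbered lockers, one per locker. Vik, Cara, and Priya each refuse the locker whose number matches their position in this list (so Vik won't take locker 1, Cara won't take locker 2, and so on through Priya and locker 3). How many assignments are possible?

Let Aᵢ (for i ∈ {1, 2, 3}) be the placements that put person i in their forbidden locker. Any j of these fix j positions, leaving (7−j)! ways to fill the rest, and there are C(3,j) ways to pick which j.
By inclusion–exclusion, the number of valid placements is Σ_{j=0}^{3} (−1)^j C(3,j)·(7−j)!.
Computing: 5040 − 2160 + 360 − 24 = 3216.

3216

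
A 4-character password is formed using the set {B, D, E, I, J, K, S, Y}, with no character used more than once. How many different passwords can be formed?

This is a permutation of 4 out of 8: P(8,4) = 8!/4!.
8 × 7 × 6 × 5 = 1680.

1680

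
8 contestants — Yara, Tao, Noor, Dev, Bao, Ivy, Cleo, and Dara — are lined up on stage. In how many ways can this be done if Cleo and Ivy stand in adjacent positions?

10080

Treat {Cleo, Ivy} as a single unit. There are 7 units to order, and the pair itself can be ordered 2 ways.
So the count is 2·(7)! = 10080.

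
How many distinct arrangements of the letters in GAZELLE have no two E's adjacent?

There are 7!/(2!·2!) = 1260 arrangements of GAZELLE in total.
If the two E's are adjacent, glue them into one block, leaving 6 items to arrange: (6)!/(2!) = 360 ways.
Subtracting, 1260 − 360 = 900 arrangements keep the E's apart.

900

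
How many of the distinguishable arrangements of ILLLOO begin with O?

20

Fix O in the first position and arrange the remaining 5 letters.
Those 5 letters have L appearing 3 times, giving (5)!/(3!) = 20.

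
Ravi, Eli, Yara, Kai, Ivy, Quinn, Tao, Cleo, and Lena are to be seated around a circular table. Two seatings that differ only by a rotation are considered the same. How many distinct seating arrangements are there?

40320

Fix one person's seat to break rotational symmetry; the remaining 8 people can be arranged in (8)! = 40320 ways.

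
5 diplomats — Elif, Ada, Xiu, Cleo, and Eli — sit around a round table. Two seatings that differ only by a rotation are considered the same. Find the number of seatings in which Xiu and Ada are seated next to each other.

Glue Xiu and Ada into a block (2 internal orders). Seating 4 units around a circle gives (3)! arrangements.
So 2 × (3)! = 2 × 6 = 12.

12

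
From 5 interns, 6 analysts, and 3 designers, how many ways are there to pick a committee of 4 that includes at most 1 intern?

546

Split by how many interns are chosen (0 through 1).
Sum: C(5,0)·C(9,4) + C(5,1)·C(9,3) = 126 + 420 = 546.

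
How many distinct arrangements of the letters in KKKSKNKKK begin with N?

Fix N in the first position and arrange the remaining 8 letters.
Those 8 letters have K appearing 7 times, giving (8)!/(7!) = 8.

8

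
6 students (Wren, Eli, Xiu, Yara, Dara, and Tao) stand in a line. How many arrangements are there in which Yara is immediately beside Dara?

240

Place the 4 others and the Yara-Dara pair as 5 objects in a line; the pair has 2 internal arrangements.
So the count is 2·(5)! = 240.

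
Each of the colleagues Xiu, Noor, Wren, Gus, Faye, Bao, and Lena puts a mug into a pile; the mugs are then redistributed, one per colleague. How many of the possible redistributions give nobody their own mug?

Count assignments avoiding every fixed point. For any j of the 7 colleagues fixed to their own mug, the other 7−j can be arranged in (7−j)! ways.
By inclusion–exclusion this is Σ_{j=0}^{7} (−1)^j C(7,j)·(7−j)!.
Computing: 5040 − 5040 + 2520 − 840 + 210 − 42 + 7 − 1 = 1854.

1854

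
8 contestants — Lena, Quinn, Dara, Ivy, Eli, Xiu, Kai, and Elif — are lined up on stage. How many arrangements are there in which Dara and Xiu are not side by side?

30240

Of the 8! = 40320 arrangements, those with Dara and Xiu adjacent number 2 × 7! = 10080 (treat the pair as a block with 2 internal orders).
Complementary counting: 40320 − 10080 = 30240.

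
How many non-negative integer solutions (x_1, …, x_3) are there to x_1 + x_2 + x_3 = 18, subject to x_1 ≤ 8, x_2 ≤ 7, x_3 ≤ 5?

6

Without the upper bounds there are C(20,2) = 190 ways to split 18 among 3 variables.
Subtract solutions that violate a single cap (substitute x_i' = x_i − (cap_i+1)): x_1 ≥ 9 gives C(11,2) = 55; x_2 ≥ 8 gives C(12,2) = 66; x_3 ≥ 6 gives C(14,2) = 91. Together 212.
Add back pairs where two caps are both exceeded: 3 + 10 + 15 = 28.
By inclusion–exclusion the count is 190 − 212 + 28 = 6.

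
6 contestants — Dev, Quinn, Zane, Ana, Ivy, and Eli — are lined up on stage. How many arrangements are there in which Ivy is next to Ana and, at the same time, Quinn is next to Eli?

96

Treat {Ivy,Ana} as one block (2 orders) and {Quinn,Eli} as another (2 orders).
That leaves 4 units to arrange: 2 × 2 × 4! = 4 × 24 = 96.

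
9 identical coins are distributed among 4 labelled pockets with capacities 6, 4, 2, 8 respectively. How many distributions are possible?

94

Without the upper bounds there are C(12,3) = 220 ways to split 9 among 4 pockets.
Subtract solutions that violate a single cap (substitute x_i' = x_i − (cap_i+1)): x_1 ≥ 7 gives C(5,3) = 10; x_2 ≥ 5 gives C(7,3) = 35; x_3 ≥ 3 gives C(9,3) = 84; x_4 ≥ 9 gives C(3,3) = 1. Together 130.
Add back pairs where two caps are both exceeded: 0 + 0 + 0 + 4 + 0 + 0 = 4.
By inclusion–exclusion the count is 220 − 130 + 4 = 94.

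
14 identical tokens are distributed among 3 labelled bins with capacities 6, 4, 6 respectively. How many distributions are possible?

By stars and bars, unrestricted non-negative solutions to x_1+…+x_3 = 14 number C(14+2,2) = 120.
Subtract solutions that violate a single cap (substitute x_i' = x_i − (cap_i+1)): x_1 ≥ 7 gives C(9,2) = 36; x_2 ≥ 5 gives C(11,2) = 55; x_3 ≥ 7 gives C(9,2) = 36. Together 127.
Add back pairs where two caps are both exceeded: 6 + 1 + 6 = 13.
By inclusion–exclusion the count is 120 − 127 + 13 = 6.

6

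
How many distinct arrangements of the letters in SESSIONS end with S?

Fix S in the last position and arrange the remaining 7 letters.
Those 7 letters have S appearing 3 times, giving (7)!/(3!) = 840.

840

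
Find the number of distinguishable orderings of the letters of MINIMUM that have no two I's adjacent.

300

Total arrangements of MINIMUM: 7!/(3!·2!) = 420.
Arrangements with the I's together: treat II as one letter, giving (6)!/(3!) = 120.
Subtracting, 420 − 120 = 300 arrangements keep the I's apart.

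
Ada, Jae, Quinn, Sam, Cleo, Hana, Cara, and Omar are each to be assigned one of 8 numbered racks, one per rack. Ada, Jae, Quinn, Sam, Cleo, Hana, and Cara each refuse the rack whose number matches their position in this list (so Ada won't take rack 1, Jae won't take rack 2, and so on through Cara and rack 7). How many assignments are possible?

16687

Let Aᵢ (for 1 ≤ i ≤ 7) be the placements that put person i in their forbidden rack. Any j of these fix j positions, leaving (8−j)! ways to fill the rest, and there are C(7,j) ways to pick which j.
By inclusion–exclusion, the number of valid placements is Σ_{j=0}^{7} (−1)^j C(7,j)·(8−j)!.
Computing: 40320 − 35280 + 15120 − 4200 + 840 − 126 + 14 − 1 = 16687.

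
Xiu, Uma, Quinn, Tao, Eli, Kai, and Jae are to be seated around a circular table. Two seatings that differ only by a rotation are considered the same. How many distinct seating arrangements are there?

Around a circle, 7 distinct people have 7!/7 = (6)! = 720 rotationally distinct seatings.

720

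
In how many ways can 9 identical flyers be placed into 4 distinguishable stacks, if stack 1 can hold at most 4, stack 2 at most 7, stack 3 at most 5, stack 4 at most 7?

By stars and bars, unrestricted non-negative solutions to x_1+…+x_4 = 9 number C(9+3,3) = 220.
Subtract solutions that violate a single cap (substitute x_i' = x_i − (cap_i+1)): x_1 ≥ 5 gives C(7,3) = 35; x_2 ≥ 8 gives C(4,3) = 4; x_3 ≥ 6 gives C(6,3) = 20; x_4 ≥ 8 gives C(4,3) = 4. Together 63.
No two caps can be exceeded simultaneously, so the pair terms are all 0.
By inclusion–exclusion the count is 220 − 63 + 0 = 157.

157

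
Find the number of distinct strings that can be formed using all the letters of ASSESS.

30

The 6 letters of ASSESS have repeats: S appearing 4 times.
The number of distinct arrangements is 6!/(4!) = 720/24 = 30.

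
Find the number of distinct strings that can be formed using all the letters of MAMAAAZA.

168

MAMAAAZA has 8 letters with A appearing 5 times and M appearing twice.
Dividing 8! = 40320 by 5!·2! = 240 for the repeated letters gives 168.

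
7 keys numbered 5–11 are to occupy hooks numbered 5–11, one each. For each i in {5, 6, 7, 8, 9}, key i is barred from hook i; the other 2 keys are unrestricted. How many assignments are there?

2428

Let Aᵢ (for 5 ≤ i ≤ 9) be the placements that put key i in its forbidden hook. Any j of these fix j positions, leaving (7−j)! ways to fill the rest, and there are C(5,j) ways to pick which j.
By inclusion–exclusion, the number of valid placements is Σ_{j=0}^{5} (−1)^j C(5,j)·(7−j)!.
Computing: 5040 − 3600 + 1200 − 240 + 30 − 2 = 2428.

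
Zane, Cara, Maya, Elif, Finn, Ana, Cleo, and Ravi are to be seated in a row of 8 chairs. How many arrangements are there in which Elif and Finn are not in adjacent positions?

30240

There are 8! = 40320 arrangements in all. If Elif and Finn are adjacent, merging them into one block gives 2·(7)! = 10080 arrangements.
So 40320 − 10080 = 30240 arrangements keep them apart.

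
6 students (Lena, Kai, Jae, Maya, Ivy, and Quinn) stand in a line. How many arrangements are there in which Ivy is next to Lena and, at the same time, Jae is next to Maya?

96

Treat {Ivy,Lena} as one block (2 orders) and {Jae,Maya} as another (2 orders).
That leaves 4 units to arrange: 2 × 2 × 4! = 4 × 24 = 96.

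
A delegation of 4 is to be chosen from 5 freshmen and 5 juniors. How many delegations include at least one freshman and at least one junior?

With no constraint there are C(10,4) = 210 possible selections.
Subtract selections that omit an entire group: no freshmen → C(5,4) = 5; no juniors → C(5,4) = 5.
Both groups omitted at once is impossible, so 210 − 10 = 200.

200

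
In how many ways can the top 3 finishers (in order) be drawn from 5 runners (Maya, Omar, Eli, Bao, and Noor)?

60

This is an ordered selection of 3 from 5: P(5,3).
That gives 5 × 4 × 3 = 60.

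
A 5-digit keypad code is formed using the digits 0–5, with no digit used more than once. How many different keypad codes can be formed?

Choose and order 5 of the 6 symbols: the first digit has 6 options, the next 5, and so on down to 2.
That product is 6 × 5 × 4 × 3 × 2 = 720.

720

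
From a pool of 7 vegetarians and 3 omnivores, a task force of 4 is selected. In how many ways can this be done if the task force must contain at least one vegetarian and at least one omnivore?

175

With no constraint there are C(10,4) = 210 possible selections.
Subtract selections that omit an entire group: no vegetarians → C(3,4) = 0; no omnivores → C(7,4) = 35.
Both groups omitted at once is impossible, so 210 − 35 = 175.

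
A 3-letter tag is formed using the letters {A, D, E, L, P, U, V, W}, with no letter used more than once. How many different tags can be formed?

336

Choose and order 3 of the 8 symbols: the first letter has 8 options, the next 7, then 6.
8 × 7 × 6 = 336.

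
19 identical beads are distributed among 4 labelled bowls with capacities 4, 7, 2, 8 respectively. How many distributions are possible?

Ignoring the caps, the number of non-negative solutions to x_1+…+x_4 = 19 is C(22,3) = 1540.
Subtract solutions that violate a single cap (substitute x_i' = x_i − (cap_i+1)): x_1 ≥ 5 gives C(17,3) = 680; x_2 ≥ 8 gives C(14,3) = 364; x_3 ≥ 3 gives C(19,3) = 969; x_4 ≥ 9 gives C(13,3) = 286. Together 2299.
Add back pairs where two caps are both exceeded: 84 + 364 + 56 + 165 + 10 + 120 = 799.
Subtract triples: 20 + 0 + 10 + 0 = 30.
By inclusion–exclusion the count is 1540 − 2299 + 799 − 30 = 10.

10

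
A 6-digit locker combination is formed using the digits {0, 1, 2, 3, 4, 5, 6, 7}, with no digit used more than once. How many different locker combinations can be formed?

With no repetition, fill the 6 digits in order: 8 choices, then 7, down to 3.
That product is 8 × 7 × 6 × 5 × 4 × 3 = 20160.

20160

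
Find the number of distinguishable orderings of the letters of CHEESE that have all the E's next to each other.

24

Treat the 3 copies of E as a single block. The multiset to arrange is then {EEE, C, H, S}, 4 items in all.
All 4 items are distinct, so there are (4)! = 24 arrangements.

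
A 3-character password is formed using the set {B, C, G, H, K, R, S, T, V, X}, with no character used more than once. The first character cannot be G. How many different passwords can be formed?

648

The first character has 10−1 = 9 choices (anything except G).
The remaining 2 characters are filled from the other 9 symbols without repetition: 9 × 8 = 72.
Total: 9 × 72 = 648.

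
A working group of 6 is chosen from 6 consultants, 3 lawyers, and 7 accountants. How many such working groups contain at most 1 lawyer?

5577

Split by how many lawyers are chosen (0 through 1).
Sum: C(3,0)·C(13,6) + C(3,1)·C(13,5) = 1716 + 3861 = 5577.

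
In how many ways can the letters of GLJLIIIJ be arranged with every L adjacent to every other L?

420

Treat the 2 copies of L as a single block. The multiset to arrange is then {LL, G, I, I, I, J, J}, 7 items in all.
That gives (7)!/(3!·2!) = 420 arrangements.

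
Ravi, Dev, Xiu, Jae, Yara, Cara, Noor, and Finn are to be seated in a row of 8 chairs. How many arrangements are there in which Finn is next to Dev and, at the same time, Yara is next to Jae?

2880

Treat {Finn,Dev} as one block (2 orders) and {Yara,Jae} as another (2 orders).
That leaves 6 units to arrange: 2 × 2 × 6! = 4 × 720 = 2880.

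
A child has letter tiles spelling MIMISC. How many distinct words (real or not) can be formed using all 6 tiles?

180

The 6 letters of MIMISC have repeats: I appearing twice and M appearing twice.
Dividing 6! = 720 by 2!·2! = 4 for the repeated letters gives 180.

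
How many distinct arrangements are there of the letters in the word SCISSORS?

1680

Letter multiplicities in SCISSORS: C×1, I×1, O×1, R×1, S×4.
The number of distinct arrangements is 8!/(4!) = 40320/24 = 1680.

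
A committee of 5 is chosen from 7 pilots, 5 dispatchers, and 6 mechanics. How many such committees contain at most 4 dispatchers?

Split by how many dispatchers are chosen (0 through 4).
Sum: C(5,0)·C(13,5) + C(5,1)·C(13,4) + C(5,2)·C(13,3) + C(5,3)·C(13,2) + C(5,4)·C(13,1) = 1287 + 3575 + 2860 + 780 + 65 = 8567.

8567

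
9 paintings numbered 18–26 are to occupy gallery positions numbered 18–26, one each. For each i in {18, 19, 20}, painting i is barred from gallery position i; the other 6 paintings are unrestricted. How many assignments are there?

256320

Let Aᵢ (for i ∈ {18, 19, 20}) be the placements that put painting i in its forbidden gallery position. Any j of these fix j positions, leaving (9−j)! ways to fill the rest, and there are C(3,j) ways to pick which j.
By inclusion–exclusion, the number of valid placements is Σ_{j=0}^{3} (−1)^j C(3,j)·(9−j)!.
Computing: 362880 − 120960 + 15120 − 720 = 256320.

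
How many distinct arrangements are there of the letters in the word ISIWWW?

Letter multiplicities in ISIWWW: I×2, S×1, W×3.
The number of distinct arrangements is 6!/(3!·2!) = 720/12 = 60.

60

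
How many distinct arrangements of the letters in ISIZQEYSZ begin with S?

With the first slot taken by S, it remains to arrange the other 8 letters (IIZQEYSZ).
Those 8 letters have I appearing twice and Z appearing twice, giving (8)!/(2!·2!) = 10080.

10080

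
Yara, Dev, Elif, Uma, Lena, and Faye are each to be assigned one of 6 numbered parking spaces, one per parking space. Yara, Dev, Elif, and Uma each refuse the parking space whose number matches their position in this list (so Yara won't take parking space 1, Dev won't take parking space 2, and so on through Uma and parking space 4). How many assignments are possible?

362

Let Aᵢ (for 1 ≤ i ≤ 4) be the placements that put person i in their forbidden parking space. Any j of these fix j positions, leaving (6−j)! ways to fill the rest, and there are C(4,j) ways to pick which j.
By inclusion–exclusion, the number of valid placements is Σ_{j=0}^{4} (−1)^j C(4,j)·(6−j)!.
Computing: 720 − 480 + 144 − 24 + 2 = 362.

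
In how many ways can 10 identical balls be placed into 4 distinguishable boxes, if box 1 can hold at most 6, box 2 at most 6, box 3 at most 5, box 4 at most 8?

By stars and bars, unrestricted non-negative solutions to x_1+…+x_4 = 10 number C(10+3,3) = 286.
Subtract solutions that violate a single cap (substitute x_i' = x_i − (cap_i+1)): x_1 ≥ 7 gives C(6,3) = 20; x_2 ≥ 7 gives C(6,3) = 20; x_3 ≥ 6 gives C(7,3) = 35; x_4 ≥ 9 gives C(4,3) = 4. Together 79.
No two caps can be exceeded simultaneously, so the pair terms are all 0.
By inclusion–exclusion the count is 286 − 79 + 0 = 207.

207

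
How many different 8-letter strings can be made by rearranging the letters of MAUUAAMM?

560

The 8 letters of MAUUAAMM have repeats: A appearing 3 times, M appearing 3 times, and U appearing twice.
So there are 8! / (3!·3!·2!) = 560 distinguishable arrangements.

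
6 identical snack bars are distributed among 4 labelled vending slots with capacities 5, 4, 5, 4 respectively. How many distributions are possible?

74

Ignoring the caps, the number of non-negative solutions to x_1+…+x_4 = 6 is C(9,3) = 84.
Subtract solutions that violate a single cap (substitute x_i' = x_i − (cap_i+1)): x_1 ≥ 6 gives C(3,3) = 1; x_2 ≥ 5 gives C(4,3) = 4; x_3 ≥ 6 gives C(3,3) = 1; x_4 ≥ 5 gives C(4,3) = 4. Together 10.
No two caps can be exceeded simultaneously, so the pair terms are all 0.
By inclusion–exclusion the count is 84 − 10 + 0 = 74.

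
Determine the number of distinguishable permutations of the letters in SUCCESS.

SUCCESS has 7 letters with C appearing twice and S appearing 3 times.
The number of distinct arrangements is 7!/(3!·2!) = 5040/12 = 420.

420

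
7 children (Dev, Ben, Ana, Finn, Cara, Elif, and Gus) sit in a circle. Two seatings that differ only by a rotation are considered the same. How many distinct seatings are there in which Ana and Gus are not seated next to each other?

480

All circular seatings of 7 people number (6)! = 720.
Those with Ana next to Gus: fuse the pair into one unit and seat 6 units around a circle — 2·(5)! = 240.
Subtracting, 720 − 240 = 480.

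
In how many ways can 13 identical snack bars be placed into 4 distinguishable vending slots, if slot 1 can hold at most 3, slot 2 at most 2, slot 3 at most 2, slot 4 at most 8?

Without the upper bounds there are C(16,3) = 560 ways to split 13 among 4 vending slots.
Subtract solutions that violate a single cap (substitute x_i' = x_i − (cap_i+1)): x_1 ≥ 4 gives C(12,3) = 220; x_2 ≥ 3 gives C(13,3) = 286; x_3 ≥ 3 gives C(13,3) = 286; x_4 ≥ 9 gives C(7,3) = 35. Together 827.
Add back pairs where two caps are both exceeded: 84 + 84 + 1 + 120 + 4 + 4 = 297.
Subtract triples: 20 + 0 + 0 + 0 = 20.
By inclusion–exclusion the count is 560 − 827 + 297 − 20 = 10.

10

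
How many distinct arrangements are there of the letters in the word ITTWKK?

180

ITTWKK has 6 letters with K appearing twice and T appearing twice.
So there are 6! / (2!·2!) = 180 distinguishable arrangements.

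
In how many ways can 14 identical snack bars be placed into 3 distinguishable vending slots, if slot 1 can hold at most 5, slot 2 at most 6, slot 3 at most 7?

15

Without the upper bounds there are C(16,2) = 120 ways to split 14 among 3 vending slots.
Subtract solutions that violate a single cap (substitute x_i' = x_i − (cap_i+1)): x_1 ≥ 6 gives C(10,2) = 45; x_2 ≥ 7 gives C(9,2) = 36; x_3 ≥ 8 gives C(8,2) = 28. Together 109.
Add back pairs where two caps are both exceeded: 3 + 1 + 0 = 4.
By inclusion–exclusion the count is 120 − 109 + 4 = 15.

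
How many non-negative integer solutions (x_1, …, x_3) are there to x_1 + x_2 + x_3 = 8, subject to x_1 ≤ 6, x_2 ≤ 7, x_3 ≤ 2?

20

Ignoring the caps, the number of non-negative solutions to x_1+…+x_3 = 8 is C(10,2) = 45.
Subtract solutions that violate a single cap (substitute x_i' = x_i − (cap_i+1)): x_1 ≥ 7 gives C(3,2) = 3; x_2 ≥ 8 gives C(2,2) = 1; x_3 ≥ 3 gives C(7,2) = 21. Together 25.
No two caps can be exceeded simultaneously, so the pair terms are all 0.
By inclusion–exclusion the count is 45 − 25 + 0 = 20.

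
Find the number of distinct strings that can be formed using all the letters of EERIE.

EERIE has 5 letters with E appearing 3 times.
So there are 5! / (3!) = 20 distinguishable arrangements.

20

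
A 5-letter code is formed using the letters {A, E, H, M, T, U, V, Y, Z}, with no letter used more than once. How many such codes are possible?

15120

With no repetition, fill the 5 letters in order: 9 choices, then 8, down to 5.
That product is 9 × 8 × 7 × 6 × 5 = 15120.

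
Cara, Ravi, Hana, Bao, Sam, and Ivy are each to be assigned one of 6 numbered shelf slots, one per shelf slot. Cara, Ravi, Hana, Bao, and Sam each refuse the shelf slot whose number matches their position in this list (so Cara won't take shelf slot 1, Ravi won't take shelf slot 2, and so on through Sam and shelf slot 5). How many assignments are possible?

Let Aᵢ (for 1 ≤ i ≤ 5) be the placements that put person i in their forbidden shelf slot. Any j of these fix j positions, leaving (6−j)! ways to fill the rest, and there are C(5,j) ways to pick which j.
By inclusion–exclusion, the number of valid placements is Σ_{j=0}^{5} (−1)^j C(5,j)·(6−j)!.
Computing: 720 − 600 + 240 − 60 + 10 − 1 = 309.

309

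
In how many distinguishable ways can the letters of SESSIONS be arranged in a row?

SESSIONS has 8 letters with S appearing 4 times.
The number of distinct arrangements is 8!/(4!) = 40320/24 = 1680.

1680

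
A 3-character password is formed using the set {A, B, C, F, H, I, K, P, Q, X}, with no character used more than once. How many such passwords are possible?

This is a permutation of 3 out of 10: P(10,3) = 10!/7!.
10 × 9 × 8 = 720.

720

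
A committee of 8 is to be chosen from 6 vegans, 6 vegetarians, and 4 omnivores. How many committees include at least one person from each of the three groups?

12285

With no constraint there are C(16,8) = 12870 possible selections.
Selections missing a whole group: no vegans → C(10,8) = 45; no vegetarians → C(10,8) = 45; no omnivores → C(12,8) = 495.
Add back selections omitting two groups (i.e. drawn from a single group): C(6,8) + C(6,8) + C(4,8) = 0.
By inclusion–exclusion: 12870 − 585 + 0 = 12285.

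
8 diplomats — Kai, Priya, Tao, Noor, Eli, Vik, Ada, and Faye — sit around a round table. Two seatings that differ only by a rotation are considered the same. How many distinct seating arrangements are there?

Seat Kai anywhere (absorbing the rotational symmetry), then permute the other 7: (7)! = 5040.

5040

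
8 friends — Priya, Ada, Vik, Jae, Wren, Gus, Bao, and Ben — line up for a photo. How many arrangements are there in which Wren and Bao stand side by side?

Treat {Wren, Bao} as a single unit. There are 7 units to order, and the pair itself can be ordered 2 ways.
So the count is 2·(7)! = 10080.

10080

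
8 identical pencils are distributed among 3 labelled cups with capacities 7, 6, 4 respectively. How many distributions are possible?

31

Ignoring the caps, the number of non-negative solutions to x_1+…+x_3 = 8 is C(10,2) = 45.
Subtract solutions that violate a single cap (substitute x_i' = x_i − (cap_i+1)): x_1 ≥ 8 gives C(2,2) = 1; x_2 ≥ 7 gives C(3,2) = 3; x_3 ≥ 5 gives C(5,2) = 10. Together 14.
No two caps can be exceeded simultaneously, so the pair terms are all 0.
By inclusion–exclusion the count is 45 − 14 + 0 = 31.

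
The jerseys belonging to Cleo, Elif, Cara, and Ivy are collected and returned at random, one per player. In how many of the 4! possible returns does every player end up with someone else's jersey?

9

Count assignments avoiding every fixed point. For any j of the 4 players fixed to their old jersey, the other 4−j can be arranged in (4−j)! ways.
By inclusion–exclusion this is Σ_{j=0}^{4} (−1)^j C(4,j)·(4−j)!.
Computing: 24 − 24 + 12 − 4 + 1 = 9.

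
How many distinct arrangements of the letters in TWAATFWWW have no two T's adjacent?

Total arrangements of TWAATFWWW: 9!/(4!·2!·2!) = 3780.
Arrangements with the T's together: treat TT as one letter, giving (8)!/(4!·2!) = 840.
Hence 3780 − 840 = 2940.

2940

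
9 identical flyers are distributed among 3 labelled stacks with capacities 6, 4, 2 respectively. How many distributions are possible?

Ignoring the caps, the number of non-negative solutions to x_1+…+x_3 = 9 is C(11,2) = 55.
Subtract solutions that violate a single cap (substitute x_i' = x_i − (cap_i+1)): x_1 ≥ 7 gives C(4,2) = 6; x_2 ≥ 5 gives C(6,2) = 15; x_3 ≥ 3 gives C(8,2) = 28. Together 49.
Add back pairs where two caps are both exceeded: 0 + 0 + 3 = 3.
By inclusion–exclusion the count is 55 − 49 + 3 = 9.

9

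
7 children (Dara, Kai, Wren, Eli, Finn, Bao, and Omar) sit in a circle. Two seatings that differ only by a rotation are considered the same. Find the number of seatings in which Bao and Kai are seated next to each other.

Glue Bao and Kai into a block (2 internal orders). Seating 6 units around a circle gives (5)! arrangements.
So 2 × (5)! = 2 × 120 = 240.

240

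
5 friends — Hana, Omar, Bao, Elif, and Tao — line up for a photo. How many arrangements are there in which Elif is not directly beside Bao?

Of the 5! = 120 arrangements, those with Elif and Bao adjacent number 2 × 4! = 48 (treat the pair as a block with 2 internal orders).
So 120 − 48 = 72 arrangements keep them apart.

72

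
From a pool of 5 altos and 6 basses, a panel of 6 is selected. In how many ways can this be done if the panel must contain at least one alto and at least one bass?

461

Total 6-person selections from all 11: C(11,6) = 462.
Subtract selections that omit an entire group: no altos → C(6,6) = 1; no basses → C(5,6) = 0.
Both groups omitted at once is impossible, so 462 − 1 = 461.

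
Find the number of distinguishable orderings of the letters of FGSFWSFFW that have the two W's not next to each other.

2940

Total arrangements of FGSFWSFFW: 9!/(4!·2!·2!) = 3780.
If the two W's are adjacent, glue them into one block, leaving 8 items to arrange: (8)!/(4!·2!) = 840 ways.
Subtracting, 3780 − 840 = 2940 arrangements keep the W's apart.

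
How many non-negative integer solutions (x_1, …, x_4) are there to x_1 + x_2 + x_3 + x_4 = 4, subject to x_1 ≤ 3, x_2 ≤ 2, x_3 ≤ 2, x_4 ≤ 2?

22

By stars and bars, unrestricted non-negative solutions to x_1+…+x_4 = 4 number C(4+3,3) = 35.
Subtract solutions that violate a single cap (substitute x_i' = x_i − (cap_i+1)): x_1 ≥ 4 gives C(3,3) = 1; x_2 ≥ 3 gives C(4,3) = 4; x_3 ≥ 3 gives C(4,3) = 4; x_4 ≥ 3 gives C(4,3) = 4. Together 13.
No two caps can be exceeded simultaneously, so the pair terms are all 0.
By inclusion–exclusion the count is 35 − 13 + 0 = 22.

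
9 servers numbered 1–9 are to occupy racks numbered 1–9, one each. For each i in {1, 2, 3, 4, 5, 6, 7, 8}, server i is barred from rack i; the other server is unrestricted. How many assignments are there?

148329

Let Aᵢ (for 1 ≤ i ≤ 8) be the placements that put server i in its forbidden rack. Any j of these fix j positions, leaving (9−j)! ways to fill the rest, and there are C(8,j) ways to pick which j.
By inclusion–exclusion, the number of valid placements is Σ_{j=0}^{8} (−1)^j C(8,j)·(9−j)!.
Computing: 362880 − 322560 + 141120 − 40320 + 8400 − 1344 + 168 − 16 + 1 = 148329.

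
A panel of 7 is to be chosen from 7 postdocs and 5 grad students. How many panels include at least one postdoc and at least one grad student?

Total 7-person selections from all 12: C(12,7) = 792.
Subtract selections that omit an entire group: no postdocs → C(5,7) = 0; no grad students → C(7,7) = 1.
Both groups omitted at once is impossible, so 792 − 1 = 791.

791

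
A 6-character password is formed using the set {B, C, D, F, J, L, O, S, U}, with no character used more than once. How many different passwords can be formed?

60480

This is a permutation of 6 out of 9: P(9,6) = 9!/3!.
9 × 8 × 7 × 6 × 5 × 4 = 60480.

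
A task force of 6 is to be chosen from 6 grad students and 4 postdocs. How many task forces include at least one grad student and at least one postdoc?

With no constraint there are C(10,6) = 210 possible selections.
Selections missing a whole group: no grad students → C(4,6) = 0; no postdocs → C(6,6) = 1.
Both groups omitted at once is impossible, so 210 − 1 = 209.

209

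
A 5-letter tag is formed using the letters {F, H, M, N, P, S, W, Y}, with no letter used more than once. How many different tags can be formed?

With no repetition, fill the 5 letters in order: 8 choices, then 7, down to 4.
That product is 8 × 7 × 6 × 5 × 4 = 6720.

6720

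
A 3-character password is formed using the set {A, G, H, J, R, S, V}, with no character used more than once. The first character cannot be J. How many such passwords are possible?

The first character has 7−1 = 6 choices (anything except J).
The remaining 2 characters are filled from the other 6 symbols without repetition: 6 × 5 = 30.
Total: 6 × 30 = 180.

180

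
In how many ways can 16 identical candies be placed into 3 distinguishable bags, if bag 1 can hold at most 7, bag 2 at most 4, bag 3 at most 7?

6

Ignoring the caps, the number of non-negative solutions to x_1+…+x_3 = 16 is C(18,2) = 153.
Subtract solutions that violate a single cap (substitute x_i' = x_i − (cap_i+1)): x_1 ≥ 8 gives C(10,2) = 45; x_2 ≥ 5 gives C(13,2) = 78; x_3 ≥ 8 gives C(10,2) = 45. Together 168.
Add back pairs where two caps are both exceeded: 10 + 1 + 10 = 21.
By inclusion–exclusion the count is 153 − 168 + 21 = 6.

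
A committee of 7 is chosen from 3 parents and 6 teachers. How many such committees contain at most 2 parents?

21

Split by how many parents are chosen (0 through 2).
Sum: C(3,0)·C(6,7) + C(3,1)·C(6,6) + C(3,2)·C(6,5) = 0 + 3 + 18 = 21.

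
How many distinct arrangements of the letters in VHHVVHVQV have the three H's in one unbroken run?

42

Treat the 3 copies of H as a single block. The multiset to arrange is then {HHH, Q, V, V, V, V, V}, 7 items in all.
That gives (7)!/(5!) = 42 arrangements.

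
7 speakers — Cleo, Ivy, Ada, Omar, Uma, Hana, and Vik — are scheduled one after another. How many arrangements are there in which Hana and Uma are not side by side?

Of the 7! = 5040 arrangements, those with Hana and Uma adjacent number 2 × 6! = 1440 (treat the pair as a block with 2 internal orders).
Complementary counting: 5040 − 1440 = 3600.

3600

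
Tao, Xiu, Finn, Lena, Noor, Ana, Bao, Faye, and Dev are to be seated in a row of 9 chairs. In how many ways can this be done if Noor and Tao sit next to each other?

Place the 7 others and the Noor-Tao pair as 8 objects in a line; the pair has 2 internal arrangements.
So the count is 2·(8)! = 80640.

80640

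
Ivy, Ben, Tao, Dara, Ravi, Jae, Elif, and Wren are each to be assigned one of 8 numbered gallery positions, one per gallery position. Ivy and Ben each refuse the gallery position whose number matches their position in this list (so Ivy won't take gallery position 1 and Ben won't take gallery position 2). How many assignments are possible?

30960

Let Aᵢ (for i ∈ {1, 2}) be the placements that put person i in their forbidden gallery position. Any j of these fix j positions, leaving (8−j)! ways to fill the rest, and there are C(2,j) ways to pick which j.
By inclusion–exclusion, the number of valid placements is Σ_{j=0}^{2} (−1)^j C(2,j)·(8−j)!.
Computing: 40320 − 10080 + 720 = 30960.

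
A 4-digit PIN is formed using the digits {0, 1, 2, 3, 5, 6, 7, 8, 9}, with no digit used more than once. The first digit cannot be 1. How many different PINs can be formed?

The first digit has 9−1 = 8 choices (anything except 1).
The remaining 3 digits are filled from the other 8 symbols without repetition: 8 × 7 × 6 = 336.
Total: 8 × 336 = 2688.

2688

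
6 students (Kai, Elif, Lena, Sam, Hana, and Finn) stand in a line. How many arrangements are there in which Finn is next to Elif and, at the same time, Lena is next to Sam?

Treat {Finn,Elif} as one block (2 orders) and {Lena,Sam} as another (2 orders).
That leaves 4 units to arrange: 2 × 2 × 4! = 4 × 24 = 96.

96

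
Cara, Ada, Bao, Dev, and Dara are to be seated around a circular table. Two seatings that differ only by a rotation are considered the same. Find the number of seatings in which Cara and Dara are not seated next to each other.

12

All circular seatings of 5 people number (4)! = 24.
Seatings with Cara beside Dara: treat them as a block with 2 internal orders, giving 2 × (3)! = 12.
Subtracting, 24 − 12 = 12.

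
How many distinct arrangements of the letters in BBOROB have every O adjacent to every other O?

Treat the 2 copies of O as a single block. The multiset to arrange is then {OO, B, B, B, R}, 5 items in all.
That gives (5)!/(3!) = 20 arrangements.

20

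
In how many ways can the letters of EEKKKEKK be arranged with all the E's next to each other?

6

Treat the 3 copies of E as a single block. The multiset to arrange is then {EEE, K, K, K, K, K}, 6 items in all.
That gives (6)!/(5!) = 6 arrangements.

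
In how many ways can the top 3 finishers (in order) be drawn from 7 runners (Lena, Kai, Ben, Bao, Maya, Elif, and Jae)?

There are 7 choices for 1st place, 6 for 2nd, and 5 for 3rd.
That gives 7 × 6 × 5 = 210.

210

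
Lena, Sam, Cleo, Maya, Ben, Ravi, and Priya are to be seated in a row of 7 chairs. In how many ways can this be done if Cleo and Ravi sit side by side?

1440

Glue Cleo and Ravi into one block (2 internal orders), leaving 6 units to arrange in a row.
That gives 2 × 6! = 2 × 720 = 1440.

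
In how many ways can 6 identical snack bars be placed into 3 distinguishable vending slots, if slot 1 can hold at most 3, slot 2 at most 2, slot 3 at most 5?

By stars and bars, unrestricted non-negative solutions to x_1+…+x_3 = 6 number C(6+2,2) = 28.
Subtract solutions that violate a single cap (substitute x_i' = x_i − (cap_i+1)): x_1 ≥ 4 gives C(4,2) = 6; x_2 ≥ 3 gives C(5,2) = 10; x_3 ≥ 6 gives C(2,2) = 1. Together 17.
No two caps can be exceeded simultaneously, so the pair terms are all 0.
By inclusion–exclusion the count is 28 − 17 + 0 = 11.

11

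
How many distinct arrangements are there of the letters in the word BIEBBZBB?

336

Letter multiplicities in BIEBBZBB: B×5, E×1, I×1, Z×1.
Dividing 8! = 40320 by 5! = 120 for the repeated letters gives 336.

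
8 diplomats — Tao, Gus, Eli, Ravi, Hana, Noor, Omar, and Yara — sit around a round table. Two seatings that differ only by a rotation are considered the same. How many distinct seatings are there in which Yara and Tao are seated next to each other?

1440

Treat {Yara, Tao} as one unit (2 internal orders) and seat the resulting 7 units around the table: (6)! circular arrangements.
So 2 × (6)! = 2 × 720 = 1440.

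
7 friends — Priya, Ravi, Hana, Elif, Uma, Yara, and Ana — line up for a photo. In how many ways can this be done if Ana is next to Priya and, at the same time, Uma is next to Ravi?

480

Treat {Ana,Priya} as one block (2 orders) and {Uma,Ravi} as another (2 orders).
That leaves 5 units to arrange: 2 × 2 × 5! = 4 × 120 = 480.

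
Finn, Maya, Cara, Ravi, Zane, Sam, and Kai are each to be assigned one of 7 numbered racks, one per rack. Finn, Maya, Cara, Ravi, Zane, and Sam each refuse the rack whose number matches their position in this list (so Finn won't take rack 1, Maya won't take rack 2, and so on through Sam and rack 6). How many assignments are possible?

2119

Let Aᵢ (for 1 ≤ i ≤ 6) be the placements that put person i in their forbidden rack. Any j of these fix j positions, leaving (7−j)! ways to fill the rest, and there are C(6,j) ways to pick which j.
By inclusion–exclusion, the number of valid placements is Σ_{j=0}^{6} (−1)^j C(6,j)·(7−j)!.
Computing: 5040 − 4320 + 1800 − 480 + 90 − 12 + 1 = 2119.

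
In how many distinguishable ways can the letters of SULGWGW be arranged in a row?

Letter multiplicities in SULGWGW: G×2, L×1, S×1, U×1, W×2.
The number of distinct arrangements is 7!/(2!·2!) = 5040/4 = 1260.

1260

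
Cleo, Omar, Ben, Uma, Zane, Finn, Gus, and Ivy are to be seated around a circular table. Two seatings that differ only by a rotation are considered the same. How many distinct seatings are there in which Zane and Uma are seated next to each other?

Treat {Zane, Uma} as one unit (2 internal orders) and seat the resulting 7 units around the table: (6)! circular arrangements.
So 2 × (6)! = 2 × 720 = 1440.

1440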